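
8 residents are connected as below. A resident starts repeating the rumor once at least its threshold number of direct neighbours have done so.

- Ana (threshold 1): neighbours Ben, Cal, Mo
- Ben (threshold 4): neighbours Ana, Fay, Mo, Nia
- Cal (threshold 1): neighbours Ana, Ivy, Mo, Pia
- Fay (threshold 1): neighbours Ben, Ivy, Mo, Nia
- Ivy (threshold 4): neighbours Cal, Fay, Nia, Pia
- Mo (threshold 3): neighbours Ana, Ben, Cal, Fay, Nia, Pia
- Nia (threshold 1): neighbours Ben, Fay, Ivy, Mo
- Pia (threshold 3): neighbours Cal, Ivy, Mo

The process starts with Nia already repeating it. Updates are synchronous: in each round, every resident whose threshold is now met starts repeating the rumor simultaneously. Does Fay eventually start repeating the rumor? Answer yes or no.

Round 1 — Nia starts repeating the rumor (initial).
Round 2 — checking thresholds:
  Ben: 1 of 4 neighbours < 4, not yet.
  Fay: 1 of 4 neighbours ≥ 1, starts repeating the rumor.
  Ivy: 1 of 4 neighbours < 4, not yet.
  Mo: 1 of 6 neighbours < 3, not yet.
Round 3 — no new spreads; cascade stops.

yes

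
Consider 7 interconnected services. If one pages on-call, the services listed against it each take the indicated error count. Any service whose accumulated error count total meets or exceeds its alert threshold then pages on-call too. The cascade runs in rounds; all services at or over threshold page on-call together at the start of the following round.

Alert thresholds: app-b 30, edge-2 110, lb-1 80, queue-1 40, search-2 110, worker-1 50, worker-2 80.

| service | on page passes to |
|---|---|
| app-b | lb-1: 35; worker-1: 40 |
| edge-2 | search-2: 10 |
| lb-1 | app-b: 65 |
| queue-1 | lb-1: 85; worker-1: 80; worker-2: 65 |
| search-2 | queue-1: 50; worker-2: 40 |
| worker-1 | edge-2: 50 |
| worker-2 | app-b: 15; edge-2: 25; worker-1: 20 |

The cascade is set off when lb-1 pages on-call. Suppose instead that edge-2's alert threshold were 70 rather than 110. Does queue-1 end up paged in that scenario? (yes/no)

no

With edge-2's alert threshold at 70:
Round 1 — lb-1 pages on-call (initial).
  app-b: +65 → 65 ≥ 30
Round 2 — app-b pages on-call.
  worker-1: +40 → 40 < 50
No further pages.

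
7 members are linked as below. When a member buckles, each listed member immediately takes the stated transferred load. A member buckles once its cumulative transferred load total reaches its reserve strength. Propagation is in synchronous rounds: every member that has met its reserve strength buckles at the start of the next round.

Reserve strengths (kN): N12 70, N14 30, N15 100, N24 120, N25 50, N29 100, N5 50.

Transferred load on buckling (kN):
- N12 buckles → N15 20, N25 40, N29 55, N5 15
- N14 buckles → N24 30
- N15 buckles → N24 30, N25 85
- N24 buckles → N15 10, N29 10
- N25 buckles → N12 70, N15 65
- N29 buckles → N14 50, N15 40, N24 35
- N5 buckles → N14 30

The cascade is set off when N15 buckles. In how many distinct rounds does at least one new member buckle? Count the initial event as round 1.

Round 1 — N15 buckles (initial).
  N24: +30 → 30 < 120
  N25: +85 → 85 ≥ 50
Round 2 — N25 buckles.
  N12: +70 → 70 ≥ 70
Round 3 — N12 buckles.
  N29: +55 → 55 < 100
  N5: +15 → 15 < 50
No further bucklings.

3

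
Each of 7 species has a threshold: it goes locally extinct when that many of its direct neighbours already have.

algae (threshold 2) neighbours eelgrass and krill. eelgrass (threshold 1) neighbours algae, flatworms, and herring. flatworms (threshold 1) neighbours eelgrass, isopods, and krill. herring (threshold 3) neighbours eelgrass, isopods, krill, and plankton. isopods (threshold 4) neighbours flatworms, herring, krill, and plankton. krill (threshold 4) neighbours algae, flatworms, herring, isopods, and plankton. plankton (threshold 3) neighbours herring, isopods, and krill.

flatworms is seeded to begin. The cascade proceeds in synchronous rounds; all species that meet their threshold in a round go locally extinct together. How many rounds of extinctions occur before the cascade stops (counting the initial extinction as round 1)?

Round 1 — flatworms goes locally extinct (initial).
Round 2 — checking thresholds:
  eelgrass: 1 of 3 neighbours ≥ 1, goes locally extinct.
  isopods: 1 of 4 neighbours < 4, below threshold.
  krill: 1 of 5 neighbours < 4, below threshold.
Round 3 — no new extinctions; cascade stops.

2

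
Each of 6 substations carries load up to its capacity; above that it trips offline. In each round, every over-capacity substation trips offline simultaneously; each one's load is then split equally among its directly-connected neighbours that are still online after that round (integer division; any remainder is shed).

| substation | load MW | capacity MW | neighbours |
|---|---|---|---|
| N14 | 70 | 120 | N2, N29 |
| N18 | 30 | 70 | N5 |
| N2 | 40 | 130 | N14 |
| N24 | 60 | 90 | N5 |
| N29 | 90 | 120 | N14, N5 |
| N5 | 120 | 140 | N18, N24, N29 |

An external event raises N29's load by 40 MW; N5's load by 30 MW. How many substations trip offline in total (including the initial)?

6

Round 1 — N29 at 130 > 120; N5 at 150 > 140. N29, N5 trip offline.
  N29 sheds 130 MW to N14: 130 each.
    N14: 70+130 = 200 > 120
  N5 sheds 150 MW to N18, N24: 75 each.
    N18: 30+75 = 105 > 70
    N24: 60+75 = 135 > 90
Round 2 — N14, N18, N24 trip offline.
  N14 sheds 200 MW to N2: 200 each.
    N2: 40+200 = 240 > 130
  N18 sheds 105 MW: no online neighbours, lost.
  N24 sheds 135 MW: no online neighbours, lost.
Round 3 — N2 trips offline.
  N2 sheds 240 MW: no online neighbours, lost.
No further trips.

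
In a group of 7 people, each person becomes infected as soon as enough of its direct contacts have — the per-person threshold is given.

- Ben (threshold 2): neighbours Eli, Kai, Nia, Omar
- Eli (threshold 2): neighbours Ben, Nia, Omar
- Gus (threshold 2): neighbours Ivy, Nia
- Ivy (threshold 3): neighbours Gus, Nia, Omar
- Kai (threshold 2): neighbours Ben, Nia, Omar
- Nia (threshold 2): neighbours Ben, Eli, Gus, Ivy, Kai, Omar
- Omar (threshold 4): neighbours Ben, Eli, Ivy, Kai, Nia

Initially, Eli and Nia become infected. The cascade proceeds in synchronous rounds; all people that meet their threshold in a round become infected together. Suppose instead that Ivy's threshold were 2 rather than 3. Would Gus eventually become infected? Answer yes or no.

yes

With Ivy's threshold at 2:
Round 1 — Eli, Nia become infected (initial).
Round 2 — checking thresholds:
  Ben: 2 of 4 neighbours ≥ 2, becomes infected.
  Gus: 1 of 2 neighbours < 2, not yet.
  Ivy: 1 of 3 neighbours < 2, not yet.
  Kai: 1 of 3 neighbours < 2, not yet.
  Omar: 2 of 5 neighbours < 4, not yet.
Round 3 — checking thresholds:
  Gus: 1 of 2 neighbours < 2, not yet.
  Ivy: 1 of 3 neighbours < 2, not yet.
  Kai: 2 of 3 neighbours ≥ 2, becomes infected.
  Omar: 3 of 5 neighbours < 4, not yet.
Round 4 — checking thresholds:
  Gus: 1 of 2 neighbours < 2, not yet.
  Ivy: 1 of 3 neighbours < 2, not yet.
  Omar: 4 of 5 neighbours ≥ 4, becomes infected.
Round 5 — checking thresholds:
  Gus: 1 of 2 neighbours < 2, not yet.
  Ivy: 2 of 3 neighbours ≥ 2, becomes infected.
Round 6 — checking thresholds:
  Gus: 2 of 2 neighbours ≥ 2, becomes infected.
Round 7 — no new infections; cascade stops.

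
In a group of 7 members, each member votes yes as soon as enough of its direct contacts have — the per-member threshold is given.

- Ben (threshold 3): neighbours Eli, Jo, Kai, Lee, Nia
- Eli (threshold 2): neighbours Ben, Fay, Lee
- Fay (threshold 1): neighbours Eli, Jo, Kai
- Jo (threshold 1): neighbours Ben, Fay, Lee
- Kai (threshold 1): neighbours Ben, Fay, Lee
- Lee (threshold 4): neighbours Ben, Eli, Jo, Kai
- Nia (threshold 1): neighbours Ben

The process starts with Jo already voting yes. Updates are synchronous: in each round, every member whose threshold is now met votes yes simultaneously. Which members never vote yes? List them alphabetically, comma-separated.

Round 1 — Jo votes yes (initial).
Round 2 — checking thresholds:
  Ben: 1 of 5 neighbours < 3, not yet.
  Fay: 1 of 3 neighbours ≥ 1, votes yes.
  Lee: 1 of 4 neighbours < 4, not yet.
Round 3 — checking thresholds:
  Ben: 1 of 5 neighbours < 3, not yet.
  Eli: 1 of 3 neighbours < 2, not yet.
  Kai: 1 of 3 neighbours ≥ 1, votes yes.
  Lee: 1 of 4 neighbours < 4, not yet.
Round 4 — no new yes votes; cascade stops.

Ben, Eli, Lee, Nia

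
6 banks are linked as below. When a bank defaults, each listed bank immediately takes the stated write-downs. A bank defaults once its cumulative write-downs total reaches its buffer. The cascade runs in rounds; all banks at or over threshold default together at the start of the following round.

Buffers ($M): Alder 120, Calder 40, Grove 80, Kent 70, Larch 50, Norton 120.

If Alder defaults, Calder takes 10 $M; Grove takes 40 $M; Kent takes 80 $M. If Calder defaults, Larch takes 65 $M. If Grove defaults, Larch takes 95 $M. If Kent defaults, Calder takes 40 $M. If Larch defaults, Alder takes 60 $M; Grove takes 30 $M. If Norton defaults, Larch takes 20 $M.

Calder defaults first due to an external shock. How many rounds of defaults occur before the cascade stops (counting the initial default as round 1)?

Round 1 — Calder defaults (initial).
  Larch: +65 → 65 ≥ 50
Round 2 — Larch defaults.
  Alder: +60 → 60 < 120
  Grove: +30 → 30 < 80
No further defaults.

2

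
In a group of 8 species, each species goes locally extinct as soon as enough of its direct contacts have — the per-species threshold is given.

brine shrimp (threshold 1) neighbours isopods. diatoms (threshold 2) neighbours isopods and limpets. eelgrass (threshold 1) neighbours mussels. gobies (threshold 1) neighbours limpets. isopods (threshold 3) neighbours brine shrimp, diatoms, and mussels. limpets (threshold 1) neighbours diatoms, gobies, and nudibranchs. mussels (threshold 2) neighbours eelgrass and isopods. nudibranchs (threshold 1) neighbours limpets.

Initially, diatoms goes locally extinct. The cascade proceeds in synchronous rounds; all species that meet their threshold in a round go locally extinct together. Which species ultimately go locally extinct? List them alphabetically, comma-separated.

diatoms, gobies, limpets, nudibranchs

Round 1 — diatoms goes locally extinct (initial).
Round 2 — checking thresholds:
  isopods: 1 of 3 neighbours < 3, below threshold.
  limpets: 1 of 3 neighbours ≥ 1, goes locally extinct.
Round 3 — checking thresholds:
  gobies: 1 of 1 neighbours ≥ 1, goes locally extinct.
  isopods: 1 of 3 neighbours < 3, below threshold.
  nudibranchs: 1 of 1 neighbours ≥ 1, goes locally extinct.
Round 4 — no new extinctions; cascade stops.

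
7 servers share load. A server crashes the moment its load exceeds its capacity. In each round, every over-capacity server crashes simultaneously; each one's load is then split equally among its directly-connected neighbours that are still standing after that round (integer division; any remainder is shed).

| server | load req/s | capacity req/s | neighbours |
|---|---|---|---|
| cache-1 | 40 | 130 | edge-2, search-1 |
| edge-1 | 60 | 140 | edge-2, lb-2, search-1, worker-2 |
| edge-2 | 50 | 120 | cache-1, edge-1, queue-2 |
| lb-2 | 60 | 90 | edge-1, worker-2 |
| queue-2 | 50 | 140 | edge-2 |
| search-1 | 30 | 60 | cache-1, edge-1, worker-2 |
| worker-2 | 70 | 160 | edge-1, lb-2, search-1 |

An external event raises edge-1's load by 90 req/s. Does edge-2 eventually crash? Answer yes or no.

Round 1 — edge-1 at 150 > 140. edge-1 crashes.
  edge-1 sheds 150 req/s to edge-2, lb-2, search-1, worker-2: 37 each (2 lost).
    edge-2: 50+37 = 87 ≤ 120
    lb-2: 60+37 = 97 > 90
    search-1: 30+37 = 67 > 60
    worker-2: 70+37 = 107 ≤ 160
Round 2 — lb-2, search-1 crash.
  lb-2 sheds 97 req/s to worker-2: 97 each.
    worker-2: 107+97 = 204 > 160
  search-1 sheds 67 req/s to cache-1, worker-2: 33 each (1 lost).
    cache-1: 40+33 = 73 ≤ 130
    worker-2: 204+33 = 237 > 160
Round 3 — worker-2 crashes.
  worker-2 sheds 237 req/s: no online neighbours, lost.
No further crashes.

no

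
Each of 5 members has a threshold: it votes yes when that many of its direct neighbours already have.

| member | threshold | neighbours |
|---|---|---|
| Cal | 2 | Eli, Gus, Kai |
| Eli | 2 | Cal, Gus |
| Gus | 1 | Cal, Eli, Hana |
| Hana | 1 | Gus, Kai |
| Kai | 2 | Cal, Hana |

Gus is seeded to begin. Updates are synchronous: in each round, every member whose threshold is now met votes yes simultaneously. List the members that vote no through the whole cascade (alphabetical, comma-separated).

Round 1 — Gus votes yes (initial).
Round 2 — checking thresholds:
  Cal: 1 of 3 neighbours < 2, below threshold.
  Eli: 1 of 2 neighbours < 2, below threshold.
  Hana: 1 of 2 neighbours ≥ 1, votes yes.
Round 3 — no new yes votes; cascade stops.

Cal, Eli, Kai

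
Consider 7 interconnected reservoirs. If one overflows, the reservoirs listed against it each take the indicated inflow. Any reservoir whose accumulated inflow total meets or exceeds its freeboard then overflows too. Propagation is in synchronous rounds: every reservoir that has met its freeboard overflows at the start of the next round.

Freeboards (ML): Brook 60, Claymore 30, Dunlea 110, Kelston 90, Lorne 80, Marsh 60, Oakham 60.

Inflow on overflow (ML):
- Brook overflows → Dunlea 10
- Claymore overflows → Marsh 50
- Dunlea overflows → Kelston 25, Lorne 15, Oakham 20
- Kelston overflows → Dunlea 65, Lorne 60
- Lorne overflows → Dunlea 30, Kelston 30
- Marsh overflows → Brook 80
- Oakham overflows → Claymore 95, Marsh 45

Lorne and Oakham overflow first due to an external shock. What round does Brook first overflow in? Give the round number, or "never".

Round 1 — Lorne, Oakham overflow (initial).
  Claymore: +95 → 95 ≥ 30
  Dunlea: +30 → 30 < 110
  Kelston: +30 → 30 < 90
  Marsh: +45 → 45 < 60
Round 2 — Claymore overflows.
  Marsh: +50 → 95 ≥ 60
Round 3 — Marsh overflows.
  Brook: +80 → 80 ≥ 60
Round 4 — Brook overflows.
  Dunlea: +10 → 40 < 110
No further overflows.

4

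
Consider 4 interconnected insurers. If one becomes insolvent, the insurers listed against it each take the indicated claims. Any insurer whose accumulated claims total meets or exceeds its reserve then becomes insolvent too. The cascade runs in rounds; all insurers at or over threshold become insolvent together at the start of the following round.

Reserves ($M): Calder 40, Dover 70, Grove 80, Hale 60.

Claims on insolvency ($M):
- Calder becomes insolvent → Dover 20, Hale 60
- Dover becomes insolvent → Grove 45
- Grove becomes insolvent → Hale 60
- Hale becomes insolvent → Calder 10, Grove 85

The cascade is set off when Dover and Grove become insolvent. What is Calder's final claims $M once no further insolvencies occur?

Round 1 — Dover, Grove become insolvent (initial).
  Hale: +60 → 60 ≥ 60
Round 2 — Hale becomes insolvent.
  Calder: +10 → 10 < 40
No further insolvencies.

10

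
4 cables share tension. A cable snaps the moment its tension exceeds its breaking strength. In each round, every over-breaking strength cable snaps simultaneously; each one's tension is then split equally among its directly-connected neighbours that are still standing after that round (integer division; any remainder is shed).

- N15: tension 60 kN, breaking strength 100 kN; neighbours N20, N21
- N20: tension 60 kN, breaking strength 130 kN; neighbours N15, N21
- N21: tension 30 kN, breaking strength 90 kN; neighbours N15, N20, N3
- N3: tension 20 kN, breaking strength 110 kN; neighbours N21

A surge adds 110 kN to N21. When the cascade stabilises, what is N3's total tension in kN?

66

Round 1 — N21 at 140 > 90. N21 snaps.
  N21 sheds 140 kN to N15, N20, N3: 46 each (2 lost).
    N15: 60+46 = 106 > 100
    N20: 60+46 = 106 ≤ 130
    N3: 20+46 = 66 ≤ 110
Round 2 — N15 snaps.
  N15 sheds 106 kN to N20: 106 each.
    N20: 106+106 = 212 > 130
Round 3 — N20 snaps.
  N20 sheds 212 kN: no online neighbours, lost.
No further breaks.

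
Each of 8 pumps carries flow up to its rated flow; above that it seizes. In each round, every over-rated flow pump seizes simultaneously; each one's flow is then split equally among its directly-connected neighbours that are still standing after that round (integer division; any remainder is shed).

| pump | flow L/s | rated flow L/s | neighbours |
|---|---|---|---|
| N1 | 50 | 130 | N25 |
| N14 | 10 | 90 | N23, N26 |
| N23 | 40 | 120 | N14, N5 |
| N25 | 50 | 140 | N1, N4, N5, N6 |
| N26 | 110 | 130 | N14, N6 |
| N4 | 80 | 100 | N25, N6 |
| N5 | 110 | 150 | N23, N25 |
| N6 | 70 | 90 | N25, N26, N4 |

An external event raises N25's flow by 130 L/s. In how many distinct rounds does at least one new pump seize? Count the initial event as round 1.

4

Round 1 — N25 at 180 > 140. N25 seizes.
  N25 sheds 180 L/s to N1, N4, N5, N6: 45 each.
    N1: 50+45 = 95 ≤ 130
    N4: 80+45 = 125 > 100
    N5: 110+45 = 155 > 150
    N6: 70+45 = 115 > 90
Round 2 — N4, N5, N6 seize.
  N4 sheds 125 L/s: no online neighbours, lost.
  N5 sheds 155 L/s to N23: 155 each.
    N23: 40+155 = 195 > 120
  N6 sheds 115 L/s to N26: 115 each.
    N26: 110+115 = 225 > 130
Round 3 — N23, N26 seize.
  N23 sheds 195 L/s to N14: 195 each.
    N14: 10+195 = 205 > 90
  N26 sheds 225 L/s to N14: 225 each.
    N14: 205+225 = 430 > 90
Round 4 — N14 seizes.
  N14 sheds 430 L/s: no online neighbours, lost.
No further seizures.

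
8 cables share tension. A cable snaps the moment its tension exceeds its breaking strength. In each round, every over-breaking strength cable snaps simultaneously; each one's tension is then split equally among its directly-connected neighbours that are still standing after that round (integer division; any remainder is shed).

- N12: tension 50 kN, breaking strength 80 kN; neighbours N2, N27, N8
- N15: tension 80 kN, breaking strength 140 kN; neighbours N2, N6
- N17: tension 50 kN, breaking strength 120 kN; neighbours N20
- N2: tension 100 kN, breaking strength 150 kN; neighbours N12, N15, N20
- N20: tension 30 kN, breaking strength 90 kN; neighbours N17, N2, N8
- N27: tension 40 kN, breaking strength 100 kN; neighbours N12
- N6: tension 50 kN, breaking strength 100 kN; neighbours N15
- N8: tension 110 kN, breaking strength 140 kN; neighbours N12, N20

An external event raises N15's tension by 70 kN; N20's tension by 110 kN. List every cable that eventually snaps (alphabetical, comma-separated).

Round 1 — N15 at 150 > 140; N20 at 140 > 90. N15, N20 snap.
  N15 sheds 150 kN to N2, N6: 75 each.
    N2: 100+75 = 175 > 150
    N6: 50+75 = 125 > 100
  N20 sheds 140 kN to N17, N2, N8: 46 each (2 lost).
    N17: 50+46 = 96 ≤ 120
    N2: 175+46 = 221 > 150
    N8: 110+46 = 156 > 140
Round 2 — N2, N6, N8 snap.
  N2 sheds 221 kN to N12: 221 each.
    N12: 50+221 = 271 > 80
  N6 sheds 125 kN: no online neighbours, lost.
  N8 sheds 156 kN to N12: 156 each.
    N12: 271+156 = 427 > 80
Round 3 — N12 snaps.
  N12 sheds 427 kN to N27: 427 each.
    N27: 40+427 = 467 > 100
Round 4 — N27 snaps.
  N27 sheds 467 kN: no online neighbours, lost.
No further breaks.

N12, N15, N2, N20, N27, N6, N8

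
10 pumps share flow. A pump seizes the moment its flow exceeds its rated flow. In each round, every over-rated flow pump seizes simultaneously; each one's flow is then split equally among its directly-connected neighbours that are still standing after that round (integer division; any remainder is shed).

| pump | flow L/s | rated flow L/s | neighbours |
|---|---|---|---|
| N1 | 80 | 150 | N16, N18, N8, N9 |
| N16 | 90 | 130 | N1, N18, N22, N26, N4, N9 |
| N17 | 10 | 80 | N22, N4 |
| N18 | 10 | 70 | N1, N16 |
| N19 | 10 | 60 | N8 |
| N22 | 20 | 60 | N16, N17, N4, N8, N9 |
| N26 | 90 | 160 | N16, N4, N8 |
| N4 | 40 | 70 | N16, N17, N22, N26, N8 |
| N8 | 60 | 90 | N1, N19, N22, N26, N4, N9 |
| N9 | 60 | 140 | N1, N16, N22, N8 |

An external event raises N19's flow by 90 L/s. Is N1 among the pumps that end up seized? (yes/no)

yes

Round 1 — N19 at 100 > 60. N19 seizes.
  N19 sheds 100 L/s to N8: 100 each.
    N8: 60+100 = 160 > 90
Round 2 — N8 seizes.
  N8 sheds 160 L/s to N1, N22, N26, N4, N9: 32 each.
    N1: 80+32 = 112 ≤ 150
    N22: 20+32 = 52 ≤ 60
    N26: 90+32 = 122 ≤ 160
    N4: 40+32 = 72 > 70
    N9: 60+32 = 92 ≤ 140
Round 3 — N4 seizes.
  N4 sheds 72 L/s to N16, N17, N22, N26: 18 each.
    N16: 90+18 = 108 ≤ 130
    N17: 10+18 = 28 ≤ 80
    N22: 52+18 = 70 > 60
    N26: 122+18 = 140 ≤ 160
Round 4 — N22 seizes.
  N22 sheds 70 L/s to N16, N17, N9: 23 each (1 lost).
    N16: 108+23 = 131 > 130
    N17: 28+23 = 51 ≤ 80
    N9: 92+23 = 115 ≤ 140
Round 5 — N16 seizes.
  N16 sheds 131 L/s to N1, N18, N26, N9: 32 each (3 lost).
    N1: 112+32 = 144 ≤ 150
    N18: 10+32 = 42 ≤ 70
    N26: 140+32 = 172 > 160
    N9: 115+32 = 147 > 140
Round 6 — N26, N9 seize.
  N26 sheds 172 L/s: no online neighbours, lost.
  N9 sheds 147 L/s to N1: 147 each.
    N1: 144+147 = 291 > 150
Round 7 — N1 seizes.
  N1 sheds 291 L/s to N18: 291 each.
    N18: 42+291 = 333 > 70
Round 8 — N18 seizes.
  N18 sheds 333 L/s: no online neighbours, lost.
No further seizures.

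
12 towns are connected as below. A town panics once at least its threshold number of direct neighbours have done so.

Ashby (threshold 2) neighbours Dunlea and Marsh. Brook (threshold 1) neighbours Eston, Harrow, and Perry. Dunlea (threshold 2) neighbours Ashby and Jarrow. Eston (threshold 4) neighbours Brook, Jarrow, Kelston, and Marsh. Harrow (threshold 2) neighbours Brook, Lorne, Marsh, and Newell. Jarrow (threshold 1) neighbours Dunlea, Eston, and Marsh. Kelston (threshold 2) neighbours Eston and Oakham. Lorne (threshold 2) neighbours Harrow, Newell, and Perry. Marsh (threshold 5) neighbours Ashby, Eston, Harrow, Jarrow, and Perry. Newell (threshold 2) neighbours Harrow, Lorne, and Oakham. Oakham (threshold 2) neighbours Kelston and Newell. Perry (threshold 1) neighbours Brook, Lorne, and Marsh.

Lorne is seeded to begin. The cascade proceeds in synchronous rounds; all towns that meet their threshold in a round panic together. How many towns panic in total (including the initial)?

5

Round 1 — Lorne panics (initial).
Round 2 — checking thresholds:
  Harrow: 1 of 4 neighbours < 2, holds.
  Newell: 1 of 3 neighbours < 2, holds.
  Perry: 1 of 3 neighbours ≥ 1, panics.
Round 3 — checking thresholds:
  Brook: 1 of 3 neighbours ≥ 1, panics.
  Harrow: 1 of 4 neighbours < 2, holds.
  Marsh: 1 of 5 neighbours < 5, holds.
  Newell: 1 of 3 neighbours < 2, holds.
Round 4 — checking thresholds:
  Eston: 1 of 4 neighbours < 4, holds.
  Harrow: 2 of 4 neighbours ≥ 2, panics.
  Marsh: 1 of 5 neighbours < 5, holds.
  Newell: 1 of 3 neighbours < 2, holds.
Round 5 — checking thresholds:
  Eston: 1 of 4 neighbours < 4, holds.
  Marsh: 2 of 5 neighbours < 5, holds.
  Newell: 2 of 3 neighbours ≥ 2, panics.
Round 6 — no new panics; cascade stops.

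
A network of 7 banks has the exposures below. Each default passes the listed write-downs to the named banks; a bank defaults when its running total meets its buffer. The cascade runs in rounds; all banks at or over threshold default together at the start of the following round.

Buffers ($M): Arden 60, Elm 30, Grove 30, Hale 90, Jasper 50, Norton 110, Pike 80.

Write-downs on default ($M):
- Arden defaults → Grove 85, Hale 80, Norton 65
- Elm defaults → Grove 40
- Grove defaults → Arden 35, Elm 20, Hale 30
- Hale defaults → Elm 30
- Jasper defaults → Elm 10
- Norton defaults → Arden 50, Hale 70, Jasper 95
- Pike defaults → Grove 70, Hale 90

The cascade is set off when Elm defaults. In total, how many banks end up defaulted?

Round 1 — Elm defaults (initial).
  Grove: +40 → 40 ≥ 30
Round 2 — Grove defaults.
  Arden: +35 → 35 < 60
  Hale: +30 → 30 < 90
No further defaults.

2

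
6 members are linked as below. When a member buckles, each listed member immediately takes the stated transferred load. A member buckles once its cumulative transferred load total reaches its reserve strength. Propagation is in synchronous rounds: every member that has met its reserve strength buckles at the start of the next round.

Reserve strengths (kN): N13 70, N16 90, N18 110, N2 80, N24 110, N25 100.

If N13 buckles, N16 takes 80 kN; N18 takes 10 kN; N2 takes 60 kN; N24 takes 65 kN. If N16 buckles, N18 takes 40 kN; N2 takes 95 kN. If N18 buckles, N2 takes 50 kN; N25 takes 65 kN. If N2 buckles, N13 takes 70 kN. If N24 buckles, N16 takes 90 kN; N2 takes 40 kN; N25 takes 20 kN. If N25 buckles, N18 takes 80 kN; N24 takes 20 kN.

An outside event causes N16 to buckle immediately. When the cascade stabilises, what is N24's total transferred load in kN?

65

Round 1 — N16 buckles (initial).
  N18: +40 → 40 < 110
  N2: +95 → 95 ≥ 80
Round 2 — N2 buckles.
  N13: +70 → 70 ≥ 70
Round 3 — N13 buckles.
  N18: +10 → 50 < 110
  N24: +65 → 65 < 110
No further bucklings.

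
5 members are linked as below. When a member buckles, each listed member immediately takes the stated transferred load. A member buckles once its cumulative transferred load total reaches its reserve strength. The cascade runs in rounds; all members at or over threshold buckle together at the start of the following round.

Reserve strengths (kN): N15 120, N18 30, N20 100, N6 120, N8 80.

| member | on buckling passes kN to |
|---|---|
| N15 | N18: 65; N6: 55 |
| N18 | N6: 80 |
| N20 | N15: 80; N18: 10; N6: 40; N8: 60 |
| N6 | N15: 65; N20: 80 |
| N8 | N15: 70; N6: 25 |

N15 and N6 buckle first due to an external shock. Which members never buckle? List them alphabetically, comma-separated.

Round 1 — N15, N6 buckle (initial).
  N18: +65 → 65 ≥ 30
  N20: +80 → 80 < 100
Round 2 — N18 buckles.
No further bucklings.

N20, N8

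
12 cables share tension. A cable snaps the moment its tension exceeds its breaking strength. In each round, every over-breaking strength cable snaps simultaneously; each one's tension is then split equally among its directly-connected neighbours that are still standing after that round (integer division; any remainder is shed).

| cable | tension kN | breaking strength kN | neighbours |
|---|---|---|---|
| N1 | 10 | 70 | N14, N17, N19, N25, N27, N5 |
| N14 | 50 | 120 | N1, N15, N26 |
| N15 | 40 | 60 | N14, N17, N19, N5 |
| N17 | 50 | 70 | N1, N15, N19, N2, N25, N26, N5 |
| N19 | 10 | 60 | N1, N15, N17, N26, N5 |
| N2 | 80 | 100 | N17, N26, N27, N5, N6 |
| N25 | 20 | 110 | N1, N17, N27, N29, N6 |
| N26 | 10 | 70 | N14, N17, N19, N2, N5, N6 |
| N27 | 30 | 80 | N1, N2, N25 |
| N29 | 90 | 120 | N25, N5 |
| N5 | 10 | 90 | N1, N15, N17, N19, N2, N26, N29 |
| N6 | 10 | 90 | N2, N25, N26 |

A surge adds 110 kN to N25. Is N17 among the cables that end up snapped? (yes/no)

Round 1 — N25 at 130 > 110. N25 snaps.
  N25 sheds 130 kN to N1, N17, N27, N29, N6: 26 each.
    N1: 10+26 = 36 ≤ 70
    N17: 50+26 = 76 > 70
    N27: 30+26 = 56 ≤ 80
    N29: 90+26 = 116 ≤ 120
    N6: 10+26 = 36 ≤ 90
Round 2 — N17 snaps.
  N17 sheds 76 kN to N1, N15, N19, N2, N26, N5: 12 each (4 lost).
    N1: 36+12 = 48 ≤ 70
    N15: 40+12 = 52 ≤ 60
    N19: 10+12 = 22 ≤ 60
    N2: 80+12 = 92 ≤ 100
    N26: 10+12 = 22 ≤ 70
    N5: 10+12 = 22 ≤ 90
No further breaks.

yes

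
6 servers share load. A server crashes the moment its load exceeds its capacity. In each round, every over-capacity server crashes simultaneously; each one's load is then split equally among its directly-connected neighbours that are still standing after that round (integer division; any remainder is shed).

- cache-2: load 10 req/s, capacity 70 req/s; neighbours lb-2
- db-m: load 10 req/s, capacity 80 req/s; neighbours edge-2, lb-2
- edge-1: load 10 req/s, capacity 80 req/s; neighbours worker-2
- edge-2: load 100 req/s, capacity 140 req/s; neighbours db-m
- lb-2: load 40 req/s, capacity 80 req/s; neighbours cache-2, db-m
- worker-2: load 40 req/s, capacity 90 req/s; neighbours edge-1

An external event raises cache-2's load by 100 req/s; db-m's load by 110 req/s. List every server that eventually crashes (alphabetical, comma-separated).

Round 1 — cache-2 at 110 > 70; db-m at 120 > 80. cache-2, db-m crash.
  cache-2 sheds 110 req/s to lb-2: 110 each.
    lb-2: 40+110 = 150 > 80
  db-m sheds 120 req/s to edge-2, lb-2: 60 each.
    edge-2: 100+60 = 160 > 140
    lb-2: 150+60 = 210 > 80
Round 2 — edge-2, lb-2 crash.
  edge-2 sheds 160 req/s: no online neighbours, lost.
  lb-2 sheds 210 req/s: no online neighbours, lost.
No further crashes.

cache-2, db-m, edge-2, lb-2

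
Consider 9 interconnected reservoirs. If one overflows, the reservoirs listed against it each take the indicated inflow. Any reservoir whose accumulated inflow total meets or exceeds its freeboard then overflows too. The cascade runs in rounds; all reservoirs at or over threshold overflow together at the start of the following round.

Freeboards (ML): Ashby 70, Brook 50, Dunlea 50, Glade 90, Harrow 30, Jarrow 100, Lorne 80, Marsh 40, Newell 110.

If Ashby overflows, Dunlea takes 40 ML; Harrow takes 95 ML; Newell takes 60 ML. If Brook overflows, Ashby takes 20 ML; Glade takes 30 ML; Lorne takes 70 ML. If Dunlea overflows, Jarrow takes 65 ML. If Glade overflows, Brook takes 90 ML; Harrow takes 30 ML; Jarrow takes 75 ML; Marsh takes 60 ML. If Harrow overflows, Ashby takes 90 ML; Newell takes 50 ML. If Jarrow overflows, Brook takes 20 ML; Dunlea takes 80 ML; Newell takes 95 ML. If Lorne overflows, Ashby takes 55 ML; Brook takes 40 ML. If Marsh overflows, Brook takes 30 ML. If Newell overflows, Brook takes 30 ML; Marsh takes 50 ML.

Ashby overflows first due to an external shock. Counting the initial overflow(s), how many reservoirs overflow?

5

Round 1 — Ashby overflows (initial).
  Dunlea: +40 → 40 < 50
  Harrow: +95 → 95 ≥ 30
  Newell: +60 → 60 < 110
Round 2 — Harrow overflows.
  Newell: +50 → 110 ≥ 110
Round 3 — Newell overflows.
  Brook: +30 → 30 < 50
  Marsh: +50 → 50 ≥ 40
Round 4 — Marsh overflows.
  Brook: +30 → 60 ≥ 50
Round 5 — Brook overflows.
  Glade: +30 → 30 < 90
  Lorne: +70 → 70 < 80
No further overflows.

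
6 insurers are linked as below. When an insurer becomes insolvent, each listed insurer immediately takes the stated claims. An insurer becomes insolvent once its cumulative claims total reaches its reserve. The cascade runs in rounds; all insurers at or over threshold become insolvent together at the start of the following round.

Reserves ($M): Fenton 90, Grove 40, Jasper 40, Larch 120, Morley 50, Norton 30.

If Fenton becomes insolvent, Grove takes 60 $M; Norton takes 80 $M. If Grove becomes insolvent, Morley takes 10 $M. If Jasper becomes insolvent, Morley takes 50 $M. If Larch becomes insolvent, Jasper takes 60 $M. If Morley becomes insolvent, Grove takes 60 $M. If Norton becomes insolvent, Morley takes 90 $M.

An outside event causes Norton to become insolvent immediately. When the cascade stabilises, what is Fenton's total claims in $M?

0

Round 1 — Norton becomes insolvent (initial).
  Morley: +90 → 90 ≥ 50
Round 2 — Morley becomes insolvent.
  Grove: +60 → 60 ≥ 40
Round 3 — Grove becomes insolvent.
No further insolvencies.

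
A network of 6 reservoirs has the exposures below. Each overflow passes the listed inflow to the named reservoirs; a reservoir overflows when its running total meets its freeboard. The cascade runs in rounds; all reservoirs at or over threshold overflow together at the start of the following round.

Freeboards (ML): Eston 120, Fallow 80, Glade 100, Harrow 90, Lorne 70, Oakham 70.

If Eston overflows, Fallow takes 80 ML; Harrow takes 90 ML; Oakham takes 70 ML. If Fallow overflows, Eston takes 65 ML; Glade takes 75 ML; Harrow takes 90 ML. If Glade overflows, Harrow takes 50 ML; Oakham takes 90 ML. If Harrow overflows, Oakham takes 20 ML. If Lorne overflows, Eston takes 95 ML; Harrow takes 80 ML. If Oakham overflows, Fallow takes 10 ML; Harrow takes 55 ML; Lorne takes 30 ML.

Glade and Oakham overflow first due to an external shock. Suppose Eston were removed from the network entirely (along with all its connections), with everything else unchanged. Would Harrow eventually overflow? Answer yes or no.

With Eston removed:
Round 1 — Glade, Oakham overflow (initial).
  Fallow: +10 → 10 < 80
  Harrow: +50+55 → 105 ≥ 90
  Lorne: +30 → 30 < 70
Round 2 — Harrow overflows.
No further overflows.

yes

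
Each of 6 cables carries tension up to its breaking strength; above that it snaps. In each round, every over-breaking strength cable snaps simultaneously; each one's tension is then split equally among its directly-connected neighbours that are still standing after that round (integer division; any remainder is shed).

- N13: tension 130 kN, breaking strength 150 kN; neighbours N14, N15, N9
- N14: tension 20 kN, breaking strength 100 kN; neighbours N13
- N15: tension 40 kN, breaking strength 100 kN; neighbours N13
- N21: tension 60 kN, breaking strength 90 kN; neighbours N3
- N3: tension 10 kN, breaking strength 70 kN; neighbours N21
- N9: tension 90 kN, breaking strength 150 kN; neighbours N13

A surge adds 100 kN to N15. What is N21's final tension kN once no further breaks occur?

60

Round 1 — N15 at 140 > 100. N15 snaps.
  N15 sheds 140 kN to N13: 140 each.
    N13: 130+140 = 270 > 150
Round 2 — N13 snaps.
  N13 sheds 270 kN to N14, N9: 135 each.
    N14: 20+135 = 155 > 100
    N9: 90+135 = 225 > 150
Round 3 — N14, N9 snap.
  N14 sheds 155 kN: no online neighbours, lost.
  N9 sheds 225 kN: no online neighbours, lost.
No further breaks.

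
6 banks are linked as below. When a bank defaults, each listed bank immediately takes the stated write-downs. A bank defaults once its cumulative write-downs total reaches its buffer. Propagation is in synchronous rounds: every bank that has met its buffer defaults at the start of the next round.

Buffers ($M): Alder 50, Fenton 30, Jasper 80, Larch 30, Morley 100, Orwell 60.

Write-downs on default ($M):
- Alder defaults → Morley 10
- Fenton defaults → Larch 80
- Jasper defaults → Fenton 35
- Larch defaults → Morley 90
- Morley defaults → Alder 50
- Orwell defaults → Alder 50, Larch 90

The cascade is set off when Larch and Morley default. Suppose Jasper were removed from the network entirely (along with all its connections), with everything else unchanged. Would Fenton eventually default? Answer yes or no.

With Jasper removed:
Round 1 — Larch, Morley default (initial).
  Alder: +50 → 50 ≥ 50
Round 2 — Alder defaults.
No further defaults.

no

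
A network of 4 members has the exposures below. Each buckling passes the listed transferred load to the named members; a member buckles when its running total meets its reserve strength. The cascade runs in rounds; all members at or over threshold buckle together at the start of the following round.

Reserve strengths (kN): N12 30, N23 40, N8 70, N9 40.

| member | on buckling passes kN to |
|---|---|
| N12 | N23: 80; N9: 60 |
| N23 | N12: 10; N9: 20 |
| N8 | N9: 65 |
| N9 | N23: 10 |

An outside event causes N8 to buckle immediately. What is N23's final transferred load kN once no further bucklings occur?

Round 1 — N8 buckles (initial).
  N9: +65 → 65 ≥ 40
Round 2 — N9 buckles.
  N23: +10 → 10 < 40
No further bucklings.

10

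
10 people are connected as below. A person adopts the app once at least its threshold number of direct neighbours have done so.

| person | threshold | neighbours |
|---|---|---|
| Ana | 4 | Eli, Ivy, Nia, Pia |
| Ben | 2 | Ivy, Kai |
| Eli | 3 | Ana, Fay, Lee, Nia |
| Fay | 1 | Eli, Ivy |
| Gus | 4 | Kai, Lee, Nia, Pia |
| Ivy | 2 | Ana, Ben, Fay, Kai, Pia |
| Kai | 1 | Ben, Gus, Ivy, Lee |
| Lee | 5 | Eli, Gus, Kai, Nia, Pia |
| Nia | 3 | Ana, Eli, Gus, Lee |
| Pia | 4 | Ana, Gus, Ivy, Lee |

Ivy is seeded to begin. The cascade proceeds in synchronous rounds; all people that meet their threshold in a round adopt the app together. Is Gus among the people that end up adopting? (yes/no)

no

Round 1 — Ivy adopts the app (initial).
Round 2 — checking thresholds:
  Ana: 1 of 4 neighbours < 4, not yet.
  Ben: 1 of 2 neighbours < 2, not yet.
  Fay: 1 of 2 neighbours ≥ 1, adopts the app.
  Kai: 1 of 4 neighbours ≥ 1, adopts the app.
  Pia: 1 of 4 neighbours < 4, not yet.
Round 3 — checking thresholds:
  Ana: 1 of 4 neighbours < 4, not yet.
  Ben: 2 of 2 neighbours ≥ 2, adopts the app.
  Eli: 1 of 4 neighbours < 3, not yet.
  Gus: 1 of 4 neighbours < 4, not yet.
  Lee: 1 of 5 neighbours < 5, not yet.
  Pia: 1 of 4 neighbours < 4, not yet.
Round 4 — no new adoptions; cascade stops.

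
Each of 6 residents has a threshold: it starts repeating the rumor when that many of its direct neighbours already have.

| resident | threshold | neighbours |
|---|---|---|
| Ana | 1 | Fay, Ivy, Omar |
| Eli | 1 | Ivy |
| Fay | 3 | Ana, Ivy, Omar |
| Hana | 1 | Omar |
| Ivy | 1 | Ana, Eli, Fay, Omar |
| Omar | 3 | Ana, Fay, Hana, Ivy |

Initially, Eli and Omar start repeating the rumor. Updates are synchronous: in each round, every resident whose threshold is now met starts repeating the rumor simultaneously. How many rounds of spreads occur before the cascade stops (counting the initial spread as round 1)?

3

Round 1 — Eli, Omar start repeating the rumor (initial).
Round 2 — checking thresholds:
  Ana: 1 of 3 neighbours ≥ 1, starts repeating the rumor.
  Fay: 1 of 3 neighbours < 3, holds.
  Hana: 1 of 1 neighbours ≥ 1, starts repeating the rumor.
  Ivy: 2 of 4 neighbours ≥ 1, starts repeating the rumor.
Round 3 — checking thresholds:
  Fay: 3 of 3 neighbours ≥ 3, starts repeating the rumor.
Round 4 — no new spreads; cascade stops.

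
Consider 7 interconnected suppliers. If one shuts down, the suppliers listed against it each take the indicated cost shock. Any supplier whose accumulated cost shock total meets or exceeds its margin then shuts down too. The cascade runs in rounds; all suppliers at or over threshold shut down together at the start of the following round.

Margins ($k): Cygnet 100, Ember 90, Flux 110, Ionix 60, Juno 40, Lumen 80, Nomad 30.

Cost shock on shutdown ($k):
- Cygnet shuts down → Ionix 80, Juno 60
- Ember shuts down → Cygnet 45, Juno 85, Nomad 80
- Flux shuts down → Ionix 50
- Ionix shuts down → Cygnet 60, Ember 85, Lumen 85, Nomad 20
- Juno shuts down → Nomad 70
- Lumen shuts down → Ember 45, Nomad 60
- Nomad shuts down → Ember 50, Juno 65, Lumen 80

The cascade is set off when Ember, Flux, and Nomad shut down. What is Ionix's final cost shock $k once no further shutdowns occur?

50

Round 1 — Ember, Flux, Nomad shut down (initial).
  Cygnet: +45 → 45 < 100
  Ionix: +50 → 50 < 60
  Juno: +85+65 → 150 ≥ 40
  Lumen: +80 → 80 ≥ 80
Round 2 — Juno, Lumen shut down.
No further shutdowns.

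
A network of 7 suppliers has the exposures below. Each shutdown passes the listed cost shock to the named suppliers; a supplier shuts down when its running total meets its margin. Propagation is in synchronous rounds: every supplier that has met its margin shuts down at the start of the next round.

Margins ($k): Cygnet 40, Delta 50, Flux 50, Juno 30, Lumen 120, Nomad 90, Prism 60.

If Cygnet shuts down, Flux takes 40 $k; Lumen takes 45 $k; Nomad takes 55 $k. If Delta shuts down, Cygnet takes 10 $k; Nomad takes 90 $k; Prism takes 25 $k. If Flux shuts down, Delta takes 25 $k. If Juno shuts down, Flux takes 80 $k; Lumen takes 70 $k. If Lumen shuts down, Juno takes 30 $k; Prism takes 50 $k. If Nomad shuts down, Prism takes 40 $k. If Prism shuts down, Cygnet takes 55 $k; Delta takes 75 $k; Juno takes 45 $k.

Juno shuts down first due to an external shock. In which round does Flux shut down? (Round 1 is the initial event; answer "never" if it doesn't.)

Round 1 — Juno shuts down (initial).
  Flux: +80 → 80 ≥ 50
  Lumen: +70 → 70 < 120
Round 2 — Flux shuts down.
  Delta: +25 → 25 < 50
No further shutdowns.

2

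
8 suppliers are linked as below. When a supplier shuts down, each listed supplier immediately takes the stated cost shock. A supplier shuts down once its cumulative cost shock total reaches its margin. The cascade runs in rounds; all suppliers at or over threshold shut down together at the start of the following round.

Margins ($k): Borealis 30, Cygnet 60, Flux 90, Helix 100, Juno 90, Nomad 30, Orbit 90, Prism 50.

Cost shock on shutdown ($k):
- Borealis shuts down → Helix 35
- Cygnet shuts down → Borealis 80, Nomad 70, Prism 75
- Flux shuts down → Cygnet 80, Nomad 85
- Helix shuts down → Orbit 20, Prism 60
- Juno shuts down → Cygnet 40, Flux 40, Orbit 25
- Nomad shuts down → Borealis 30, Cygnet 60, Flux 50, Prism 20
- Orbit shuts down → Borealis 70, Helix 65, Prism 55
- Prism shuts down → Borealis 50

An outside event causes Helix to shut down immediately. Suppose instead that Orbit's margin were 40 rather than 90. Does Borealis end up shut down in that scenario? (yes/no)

With Orbit's margin at 40:
Round 1 — Helix shuts down (initial).
  Orbit: +20 → 20 < 40
  Prism: +60 → 60 ≥ 50
Round 2 — Prism shuts down.
  Borealis: +50 → 50 ≥ 30
Round 3 — Borealis shuts down.
No further shutdowns.

yes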